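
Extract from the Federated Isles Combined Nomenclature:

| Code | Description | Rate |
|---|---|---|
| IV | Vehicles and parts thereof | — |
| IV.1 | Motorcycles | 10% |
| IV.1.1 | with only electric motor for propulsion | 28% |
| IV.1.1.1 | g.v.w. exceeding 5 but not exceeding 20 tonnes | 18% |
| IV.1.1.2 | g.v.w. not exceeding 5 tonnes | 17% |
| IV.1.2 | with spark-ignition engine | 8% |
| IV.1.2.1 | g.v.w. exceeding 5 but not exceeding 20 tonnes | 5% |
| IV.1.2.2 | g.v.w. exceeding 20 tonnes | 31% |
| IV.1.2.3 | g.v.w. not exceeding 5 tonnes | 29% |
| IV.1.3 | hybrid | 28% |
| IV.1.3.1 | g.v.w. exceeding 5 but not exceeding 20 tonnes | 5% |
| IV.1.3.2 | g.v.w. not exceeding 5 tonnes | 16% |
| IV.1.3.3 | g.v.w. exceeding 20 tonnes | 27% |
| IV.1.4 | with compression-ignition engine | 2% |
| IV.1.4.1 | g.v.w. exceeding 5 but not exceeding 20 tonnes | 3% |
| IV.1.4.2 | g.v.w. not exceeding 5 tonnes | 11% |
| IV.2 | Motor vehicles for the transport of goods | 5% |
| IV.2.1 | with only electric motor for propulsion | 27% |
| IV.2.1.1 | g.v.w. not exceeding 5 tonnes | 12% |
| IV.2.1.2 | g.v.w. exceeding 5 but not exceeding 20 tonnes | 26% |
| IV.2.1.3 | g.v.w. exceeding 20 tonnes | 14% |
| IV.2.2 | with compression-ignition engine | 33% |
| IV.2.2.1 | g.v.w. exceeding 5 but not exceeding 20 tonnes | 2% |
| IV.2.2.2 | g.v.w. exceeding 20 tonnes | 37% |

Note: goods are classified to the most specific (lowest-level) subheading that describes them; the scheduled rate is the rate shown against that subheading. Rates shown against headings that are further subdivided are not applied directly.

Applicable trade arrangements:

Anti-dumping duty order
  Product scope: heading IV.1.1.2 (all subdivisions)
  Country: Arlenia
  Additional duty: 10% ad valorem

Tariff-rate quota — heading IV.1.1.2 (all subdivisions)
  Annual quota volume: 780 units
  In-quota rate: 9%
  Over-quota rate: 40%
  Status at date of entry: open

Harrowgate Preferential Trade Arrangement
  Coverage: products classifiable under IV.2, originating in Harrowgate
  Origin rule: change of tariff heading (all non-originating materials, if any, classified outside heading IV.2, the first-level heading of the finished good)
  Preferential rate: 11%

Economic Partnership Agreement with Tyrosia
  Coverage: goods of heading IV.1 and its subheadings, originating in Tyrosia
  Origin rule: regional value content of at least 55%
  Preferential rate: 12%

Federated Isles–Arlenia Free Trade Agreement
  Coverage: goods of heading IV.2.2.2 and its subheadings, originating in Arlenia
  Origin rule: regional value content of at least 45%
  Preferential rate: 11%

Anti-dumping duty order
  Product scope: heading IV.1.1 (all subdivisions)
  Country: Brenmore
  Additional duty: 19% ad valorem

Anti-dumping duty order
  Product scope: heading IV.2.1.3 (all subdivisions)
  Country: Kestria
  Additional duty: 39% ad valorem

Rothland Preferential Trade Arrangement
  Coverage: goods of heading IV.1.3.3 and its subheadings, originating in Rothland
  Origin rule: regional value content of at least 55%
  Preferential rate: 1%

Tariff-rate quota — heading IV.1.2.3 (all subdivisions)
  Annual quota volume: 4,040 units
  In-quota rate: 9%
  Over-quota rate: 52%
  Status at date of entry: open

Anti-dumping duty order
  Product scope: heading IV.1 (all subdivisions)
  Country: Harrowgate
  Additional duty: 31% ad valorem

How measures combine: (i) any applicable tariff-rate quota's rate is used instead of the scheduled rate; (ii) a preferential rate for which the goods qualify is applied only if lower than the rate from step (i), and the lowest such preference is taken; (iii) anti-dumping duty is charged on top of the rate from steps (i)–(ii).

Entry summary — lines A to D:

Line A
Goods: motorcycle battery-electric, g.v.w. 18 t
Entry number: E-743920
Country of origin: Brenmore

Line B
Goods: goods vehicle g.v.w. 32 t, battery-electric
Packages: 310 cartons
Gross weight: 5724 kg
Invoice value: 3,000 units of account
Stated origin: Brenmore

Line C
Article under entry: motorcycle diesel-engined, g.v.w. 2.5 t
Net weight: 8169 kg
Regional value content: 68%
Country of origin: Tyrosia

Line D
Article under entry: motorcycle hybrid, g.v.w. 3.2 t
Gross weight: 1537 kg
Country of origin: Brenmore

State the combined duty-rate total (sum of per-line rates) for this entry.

Line A: motorcycle → IV.1; battery-electric → IV.1.1; g.v.w. 18 t → IV.1.1.1. Scheduled 18%. anti-dumping (Brenmore, IV.1.1): +19%; total 18% + 19% = 37%. → 37%.
Line B: goods vehicle → IV.2; battery-electric → IV.2.1; g.v.w. 32 t → IV.2.1.3. Scheduled 14%. No special measure applies. → 14%.
Line C: motorcycle → IV.1; diesel-engined → IV.1.4; g.v.w. 2.5 t → IV.1.4.2. Scheduled 11%. Tyrosia agreement on IV.1: RVC ≥ 55% → 12% available; preference 12% not lower than 11% → no reduction. → 11%.
Line D: motorcycle → IV.1; hybrid → IV.1.3; g.v.w. 3.2 t → IV.1.3.2. Scheduled 16%. No special measure applies. → 16%.
Sum: 37% + 14% + 11% + 16% = 78%.

78%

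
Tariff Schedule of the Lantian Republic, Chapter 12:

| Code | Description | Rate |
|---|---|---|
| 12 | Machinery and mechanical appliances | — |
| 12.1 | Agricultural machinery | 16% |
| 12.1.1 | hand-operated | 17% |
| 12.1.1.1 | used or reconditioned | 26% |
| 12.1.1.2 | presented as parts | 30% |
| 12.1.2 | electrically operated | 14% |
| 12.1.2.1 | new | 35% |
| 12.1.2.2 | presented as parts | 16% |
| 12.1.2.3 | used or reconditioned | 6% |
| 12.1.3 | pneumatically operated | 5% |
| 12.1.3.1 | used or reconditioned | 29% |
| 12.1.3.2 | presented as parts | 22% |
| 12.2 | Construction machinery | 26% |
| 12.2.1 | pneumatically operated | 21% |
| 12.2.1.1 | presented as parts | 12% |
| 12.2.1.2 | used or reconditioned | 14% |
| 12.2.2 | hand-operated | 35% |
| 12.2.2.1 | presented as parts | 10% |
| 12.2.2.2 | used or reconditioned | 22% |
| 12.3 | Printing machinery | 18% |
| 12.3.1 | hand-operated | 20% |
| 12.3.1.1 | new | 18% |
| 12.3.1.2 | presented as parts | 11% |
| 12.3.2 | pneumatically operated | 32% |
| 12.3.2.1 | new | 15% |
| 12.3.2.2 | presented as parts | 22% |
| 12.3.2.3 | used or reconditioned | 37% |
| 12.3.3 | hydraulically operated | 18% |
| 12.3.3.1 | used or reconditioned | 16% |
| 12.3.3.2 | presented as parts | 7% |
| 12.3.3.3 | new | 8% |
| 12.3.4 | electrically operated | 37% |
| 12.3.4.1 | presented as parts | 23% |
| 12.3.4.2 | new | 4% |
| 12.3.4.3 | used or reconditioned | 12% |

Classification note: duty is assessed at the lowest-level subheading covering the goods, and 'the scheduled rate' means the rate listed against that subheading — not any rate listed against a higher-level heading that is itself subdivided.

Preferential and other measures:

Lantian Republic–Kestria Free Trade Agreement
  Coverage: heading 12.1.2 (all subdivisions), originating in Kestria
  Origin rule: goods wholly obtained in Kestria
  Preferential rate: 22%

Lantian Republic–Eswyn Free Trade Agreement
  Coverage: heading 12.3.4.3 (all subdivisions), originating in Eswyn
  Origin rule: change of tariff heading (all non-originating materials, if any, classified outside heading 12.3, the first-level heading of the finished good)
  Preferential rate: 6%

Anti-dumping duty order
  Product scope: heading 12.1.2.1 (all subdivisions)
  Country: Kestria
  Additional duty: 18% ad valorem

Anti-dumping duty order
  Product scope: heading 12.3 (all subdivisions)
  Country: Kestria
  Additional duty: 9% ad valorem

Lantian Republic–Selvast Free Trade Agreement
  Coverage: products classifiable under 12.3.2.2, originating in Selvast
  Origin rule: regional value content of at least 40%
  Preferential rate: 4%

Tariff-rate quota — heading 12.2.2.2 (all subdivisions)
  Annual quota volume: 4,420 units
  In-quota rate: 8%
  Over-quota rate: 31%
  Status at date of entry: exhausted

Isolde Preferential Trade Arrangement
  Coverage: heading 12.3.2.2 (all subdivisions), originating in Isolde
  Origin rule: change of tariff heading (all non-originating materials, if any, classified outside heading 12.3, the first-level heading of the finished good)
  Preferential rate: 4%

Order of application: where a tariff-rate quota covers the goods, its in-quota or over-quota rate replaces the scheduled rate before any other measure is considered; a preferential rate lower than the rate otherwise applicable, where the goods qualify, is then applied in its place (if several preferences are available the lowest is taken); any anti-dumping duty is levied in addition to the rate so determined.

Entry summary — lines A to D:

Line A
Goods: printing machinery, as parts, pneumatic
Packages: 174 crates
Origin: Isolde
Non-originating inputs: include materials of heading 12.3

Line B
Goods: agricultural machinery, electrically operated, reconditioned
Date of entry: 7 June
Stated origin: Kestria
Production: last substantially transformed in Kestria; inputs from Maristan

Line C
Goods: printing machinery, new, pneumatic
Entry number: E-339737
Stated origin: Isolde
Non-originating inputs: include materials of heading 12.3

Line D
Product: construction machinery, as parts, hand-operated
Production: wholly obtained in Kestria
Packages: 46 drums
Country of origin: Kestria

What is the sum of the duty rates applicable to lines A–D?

Line A: printing → 12.3; pneumatic → 12.3.2; as parts → 12.3.2.2. Scheduled 22%. Isolde agreement on 12.3.2.2: CTH not met. → 22%.
Line B: agricultural → 12.1; electrically operated → 12.1.2; reconditioned → 12.1.2.3. Scheduled 6%. Kestria agreement on 12.1.2: not wholly obtained. → 6%.
Line C: printing → 12.3; pneumatic → 12.3.2; new → 12.3.2.1. Scheduled 15%. Isolde agreement on 12.3.2.2: 12.3.2.1 not covered. → 15%.
Line D: construction → 12.2; hand-operated → 12.2.2; as parts → 12.2.2.1. Scheduled 10%. Kestria agreement on 12.1.2: 12.2.2.1 not covered. → 10%.
Sum: 22% + 6% + 15% + 10% = 53%.

53%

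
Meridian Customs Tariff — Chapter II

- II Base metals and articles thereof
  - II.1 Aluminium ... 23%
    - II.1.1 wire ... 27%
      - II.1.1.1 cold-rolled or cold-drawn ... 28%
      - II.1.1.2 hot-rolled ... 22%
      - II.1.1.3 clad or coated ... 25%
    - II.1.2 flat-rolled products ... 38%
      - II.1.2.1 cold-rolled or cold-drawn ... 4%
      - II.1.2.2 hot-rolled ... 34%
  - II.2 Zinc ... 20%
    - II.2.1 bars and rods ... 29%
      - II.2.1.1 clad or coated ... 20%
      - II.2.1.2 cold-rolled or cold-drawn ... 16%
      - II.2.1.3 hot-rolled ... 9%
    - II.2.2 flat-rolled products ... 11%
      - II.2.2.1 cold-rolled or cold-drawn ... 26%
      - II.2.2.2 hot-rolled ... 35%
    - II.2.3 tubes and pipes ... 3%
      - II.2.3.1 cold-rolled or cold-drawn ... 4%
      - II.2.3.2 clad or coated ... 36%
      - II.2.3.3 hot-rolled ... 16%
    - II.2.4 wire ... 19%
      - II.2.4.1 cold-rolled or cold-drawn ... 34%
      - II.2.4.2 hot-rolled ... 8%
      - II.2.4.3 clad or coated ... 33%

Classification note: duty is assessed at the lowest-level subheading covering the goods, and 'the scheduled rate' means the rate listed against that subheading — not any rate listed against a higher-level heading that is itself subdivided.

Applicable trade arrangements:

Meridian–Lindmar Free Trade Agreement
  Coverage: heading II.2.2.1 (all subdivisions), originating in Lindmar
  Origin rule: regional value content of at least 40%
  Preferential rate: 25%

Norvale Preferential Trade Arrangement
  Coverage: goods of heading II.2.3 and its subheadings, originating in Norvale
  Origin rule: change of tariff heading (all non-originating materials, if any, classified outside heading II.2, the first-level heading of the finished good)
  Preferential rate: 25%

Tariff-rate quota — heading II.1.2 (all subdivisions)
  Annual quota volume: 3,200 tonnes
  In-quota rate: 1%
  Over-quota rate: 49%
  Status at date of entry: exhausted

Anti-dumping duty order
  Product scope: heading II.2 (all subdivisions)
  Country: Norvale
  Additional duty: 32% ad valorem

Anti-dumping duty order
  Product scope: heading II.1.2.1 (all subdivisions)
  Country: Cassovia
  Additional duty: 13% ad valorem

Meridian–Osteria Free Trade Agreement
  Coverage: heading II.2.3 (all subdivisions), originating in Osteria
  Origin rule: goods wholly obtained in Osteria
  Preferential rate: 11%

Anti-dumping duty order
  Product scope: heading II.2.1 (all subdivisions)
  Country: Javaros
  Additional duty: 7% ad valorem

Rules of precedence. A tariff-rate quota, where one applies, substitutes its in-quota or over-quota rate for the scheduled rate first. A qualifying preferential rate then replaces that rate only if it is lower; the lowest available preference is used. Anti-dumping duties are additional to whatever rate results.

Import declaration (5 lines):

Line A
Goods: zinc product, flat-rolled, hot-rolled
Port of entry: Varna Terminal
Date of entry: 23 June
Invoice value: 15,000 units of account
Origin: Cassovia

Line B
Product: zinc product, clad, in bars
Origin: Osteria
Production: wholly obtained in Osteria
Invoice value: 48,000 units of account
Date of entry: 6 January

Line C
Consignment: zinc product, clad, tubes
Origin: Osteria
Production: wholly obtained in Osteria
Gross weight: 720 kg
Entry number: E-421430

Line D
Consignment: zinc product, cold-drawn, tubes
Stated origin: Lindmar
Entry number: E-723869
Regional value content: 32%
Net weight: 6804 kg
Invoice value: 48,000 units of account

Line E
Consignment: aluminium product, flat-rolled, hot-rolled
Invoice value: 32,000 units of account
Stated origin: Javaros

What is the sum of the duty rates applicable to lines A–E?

119%

Line A: zinc → II.2; flat-rolled → II.2.2; hot-rolled → II.2.2.2. Scheduled 35%. No special measure applies. → 35%.
Line B: zinc → II.2; in bars → II.2.1; clad → II.2.1.1. Scheduled 20%. Osteria agreement on II.2.3: II.2.1.1 not covered. → 20%.
Line C: zinc → II.2; tubes → II.2.3; clad → II.2.3.2. Scheduled 36%. Osteria agreement on II.2.3: wholly obtained → 11% available; preferential 11%. → 11%.
Line D: zinc → II.2; tubes → II.2.3; cold-drawn → II.2.3.1. Scheduled 4%. Lindmar agreement on II.2.2.1: II.2.3.1 not covered. → 4%.
Line E: aluminium → II.1; flat-rolled → II.1.2; hot-rolled → II.1.2.2. Scheduled 34%. quota on II.1.2 exhausted → over-quota 49%. → 49%.
Sum: 35% + 20% + 11% + 4% + 49% = 119%.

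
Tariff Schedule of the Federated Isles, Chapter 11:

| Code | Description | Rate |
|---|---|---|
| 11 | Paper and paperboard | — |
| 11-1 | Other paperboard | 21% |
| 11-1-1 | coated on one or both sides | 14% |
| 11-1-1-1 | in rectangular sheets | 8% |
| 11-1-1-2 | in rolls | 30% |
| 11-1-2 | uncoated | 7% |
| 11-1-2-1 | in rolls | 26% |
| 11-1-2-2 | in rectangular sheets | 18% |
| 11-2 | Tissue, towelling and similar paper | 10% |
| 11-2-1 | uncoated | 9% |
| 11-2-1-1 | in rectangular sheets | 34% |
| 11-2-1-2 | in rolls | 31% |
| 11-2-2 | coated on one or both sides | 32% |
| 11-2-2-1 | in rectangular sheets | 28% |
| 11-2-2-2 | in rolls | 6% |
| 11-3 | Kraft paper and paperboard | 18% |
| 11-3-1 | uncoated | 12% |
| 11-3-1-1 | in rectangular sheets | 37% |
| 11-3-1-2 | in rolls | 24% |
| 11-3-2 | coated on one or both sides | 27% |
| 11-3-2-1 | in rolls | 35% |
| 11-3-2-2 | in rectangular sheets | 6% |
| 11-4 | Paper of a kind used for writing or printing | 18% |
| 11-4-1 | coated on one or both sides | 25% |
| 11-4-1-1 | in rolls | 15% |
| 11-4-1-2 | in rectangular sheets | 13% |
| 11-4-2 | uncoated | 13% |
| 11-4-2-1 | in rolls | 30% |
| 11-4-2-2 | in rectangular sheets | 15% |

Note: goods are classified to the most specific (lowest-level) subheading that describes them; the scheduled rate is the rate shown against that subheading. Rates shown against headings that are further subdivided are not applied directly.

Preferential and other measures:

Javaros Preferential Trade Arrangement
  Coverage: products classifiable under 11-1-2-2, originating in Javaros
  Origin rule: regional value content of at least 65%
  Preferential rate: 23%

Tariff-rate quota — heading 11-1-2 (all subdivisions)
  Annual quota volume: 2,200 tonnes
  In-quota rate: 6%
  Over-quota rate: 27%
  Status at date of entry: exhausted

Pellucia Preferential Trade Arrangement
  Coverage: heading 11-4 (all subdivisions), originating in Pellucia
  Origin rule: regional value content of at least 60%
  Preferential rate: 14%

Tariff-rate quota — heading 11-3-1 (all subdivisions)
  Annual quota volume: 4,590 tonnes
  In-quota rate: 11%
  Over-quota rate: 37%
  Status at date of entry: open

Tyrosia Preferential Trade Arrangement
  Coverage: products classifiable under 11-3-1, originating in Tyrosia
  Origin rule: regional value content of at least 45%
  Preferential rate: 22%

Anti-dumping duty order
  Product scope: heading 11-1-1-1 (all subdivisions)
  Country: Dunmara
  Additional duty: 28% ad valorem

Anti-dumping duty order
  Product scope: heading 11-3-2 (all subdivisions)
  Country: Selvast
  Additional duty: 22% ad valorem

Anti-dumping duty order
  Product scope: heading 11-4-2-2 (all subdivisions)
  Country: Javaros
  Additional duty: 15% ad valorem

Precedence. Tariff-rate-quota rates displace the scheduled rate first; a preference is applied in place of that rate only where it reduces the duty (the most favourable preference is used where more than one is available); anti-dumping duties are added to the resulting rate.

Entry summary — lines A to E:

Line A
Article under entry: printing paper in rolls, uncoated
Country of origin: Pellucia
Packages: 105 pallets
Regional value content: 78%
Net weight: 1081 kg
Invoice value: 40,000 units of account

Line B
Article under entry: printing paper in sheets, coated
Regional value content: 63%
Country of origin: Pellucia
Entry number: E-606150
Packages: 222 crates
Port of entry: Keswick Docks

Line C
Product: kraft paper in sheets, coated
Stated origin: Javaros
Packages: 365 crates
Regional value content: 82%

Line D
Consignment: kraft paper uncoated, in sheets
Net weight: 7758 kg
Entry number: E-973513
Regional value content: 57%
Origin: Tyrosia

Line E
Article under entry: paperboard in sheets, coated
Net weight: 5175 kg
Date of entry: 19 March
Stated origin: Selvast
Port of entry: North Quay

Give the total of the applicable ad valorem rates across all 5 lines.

52%

Line A: printing paper → 11-4; uncoated → 11-4-2; in rolls → 11-4-2-1. Scheduled 30%. Pellucia agreement on 11-4: RVC ≥ 60% → 14% available; preferential 14%. → 14%.
Line B: printing paper → 11-4; coated → 11-4-1; in sheets → 11-4-1-2. Scheduled 13%. Pellucia agreement on 11-4: RVC ≥ 60% → 14% available; preference 14% not lower than 13% → no reduction. → 13%.
Line C: kraft paper → 11-3; coated → 11-3-2; in sheets → 11-3-2-2. Scheduled 6%. Javaros agreement on 11-1-2-2: 11-3-2-2 not covered. → 6%.
Line D: kraft paper → 11-3; uncoated → 11-3-1; in sheets → 11-3-1-1. Scheduled 37%. quota on 11-3-1 open → in-quota 11%; Tyrosia agreement on 11-3-1: RVC ≥ 45% → 22% available; preference 22% not lower than 11% → no reduction. → 11%.
Line E: paperboard → 11-1; coated → 11-1-1; in sheets → 11-1-1-1. Scheduled 8%. No special measure applies. → 8%.
Sum: 14% + 13% + 6% + 11% + 8% = 52%.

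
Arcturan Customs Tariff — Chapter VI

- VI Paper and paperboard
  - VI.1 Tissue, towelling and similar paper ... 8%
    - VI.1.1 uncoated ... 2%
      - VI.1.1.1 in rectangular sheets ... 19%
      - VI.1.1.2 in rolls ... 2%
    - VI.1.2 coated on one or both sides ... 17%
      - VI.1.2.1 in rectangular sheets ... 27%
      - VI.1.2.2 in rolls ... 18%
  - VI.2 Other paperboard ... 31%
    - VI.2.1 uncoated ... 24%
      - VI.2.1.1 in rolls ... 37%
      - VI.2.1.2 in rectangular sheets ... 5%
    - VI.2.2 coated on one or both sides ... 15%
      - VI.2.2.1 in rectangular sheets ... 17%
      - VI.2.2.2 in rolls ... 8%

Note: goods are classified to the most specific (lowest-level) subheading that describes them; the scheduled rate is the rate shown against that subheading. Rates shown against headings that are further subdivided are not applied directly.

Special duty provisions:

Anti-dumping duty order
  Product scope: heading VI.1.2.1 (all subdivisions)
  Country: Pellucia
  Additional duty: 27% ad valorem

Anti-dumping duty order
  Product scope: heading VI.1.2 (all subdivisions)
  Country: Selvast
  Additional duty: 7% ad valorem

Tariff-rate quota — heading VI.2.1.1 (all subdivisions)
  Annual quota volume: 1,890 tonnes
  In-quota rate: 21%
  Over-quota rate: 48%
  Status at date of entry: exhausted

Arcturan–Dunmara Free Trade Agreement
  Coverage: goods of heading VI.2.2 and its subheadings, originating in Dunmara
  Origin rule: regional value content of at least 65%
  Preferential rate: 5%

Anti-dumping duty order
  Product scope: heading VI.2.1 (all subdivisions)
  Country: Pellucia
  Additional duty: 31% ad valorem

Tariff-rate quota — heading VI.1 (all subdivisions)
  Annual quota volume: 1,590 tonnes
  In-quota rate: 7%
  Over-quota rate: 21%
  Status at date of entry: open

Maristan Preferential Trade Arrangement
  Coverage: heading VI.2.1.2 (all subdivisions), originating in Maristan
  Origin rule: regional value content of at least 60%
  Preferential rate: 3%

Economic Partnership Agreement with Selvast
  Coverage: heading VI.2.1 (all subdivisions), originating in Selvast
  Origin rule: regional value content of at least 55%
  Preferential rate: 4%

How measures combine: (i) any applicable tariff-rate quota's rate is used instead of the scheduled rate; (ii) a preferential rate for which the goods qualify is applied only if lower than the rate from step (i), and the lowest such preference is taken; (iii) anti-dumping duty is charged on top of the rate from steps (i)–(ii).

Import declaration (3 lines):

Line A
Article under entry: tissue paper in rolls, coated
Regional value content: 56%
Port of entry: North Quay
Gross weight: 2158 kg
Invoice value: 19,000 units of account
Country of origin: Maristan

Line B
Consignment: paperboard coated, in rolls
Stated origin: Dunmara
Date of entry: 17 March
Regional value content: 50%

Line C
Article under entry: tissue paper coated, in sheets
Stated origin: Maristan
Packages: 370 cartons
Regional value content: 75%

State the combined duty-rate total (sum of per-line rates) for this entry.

22%

Line A: tissue paper → VI.1; coated → VI.1.2; in rolls → VI.1.2.2. Scheduled 18%. quota on VI.1 open → in-quota 7%; Maristan agreement on VI.2.1.2: VI.1.2.2 not covered. → 7%.
Line B: paperboard → VI.2; coated → VI.2.2; in rolls → VI.2.2.2. Scheduled 8%. Dunmara agreement on VI.2.2: RVC < 65%. → 8%.
Line C: tissue paper → VI.1; coated → VI.1.2; in sheets → VI.1.2.1. Scheduled 27%. quota on VI.1 open → in-quota 7%; Maristan agreement on VI.2.1.2: VI.1.2.1 not covered. → 7%.
Sum: 7% + 8% + 7% = 22%.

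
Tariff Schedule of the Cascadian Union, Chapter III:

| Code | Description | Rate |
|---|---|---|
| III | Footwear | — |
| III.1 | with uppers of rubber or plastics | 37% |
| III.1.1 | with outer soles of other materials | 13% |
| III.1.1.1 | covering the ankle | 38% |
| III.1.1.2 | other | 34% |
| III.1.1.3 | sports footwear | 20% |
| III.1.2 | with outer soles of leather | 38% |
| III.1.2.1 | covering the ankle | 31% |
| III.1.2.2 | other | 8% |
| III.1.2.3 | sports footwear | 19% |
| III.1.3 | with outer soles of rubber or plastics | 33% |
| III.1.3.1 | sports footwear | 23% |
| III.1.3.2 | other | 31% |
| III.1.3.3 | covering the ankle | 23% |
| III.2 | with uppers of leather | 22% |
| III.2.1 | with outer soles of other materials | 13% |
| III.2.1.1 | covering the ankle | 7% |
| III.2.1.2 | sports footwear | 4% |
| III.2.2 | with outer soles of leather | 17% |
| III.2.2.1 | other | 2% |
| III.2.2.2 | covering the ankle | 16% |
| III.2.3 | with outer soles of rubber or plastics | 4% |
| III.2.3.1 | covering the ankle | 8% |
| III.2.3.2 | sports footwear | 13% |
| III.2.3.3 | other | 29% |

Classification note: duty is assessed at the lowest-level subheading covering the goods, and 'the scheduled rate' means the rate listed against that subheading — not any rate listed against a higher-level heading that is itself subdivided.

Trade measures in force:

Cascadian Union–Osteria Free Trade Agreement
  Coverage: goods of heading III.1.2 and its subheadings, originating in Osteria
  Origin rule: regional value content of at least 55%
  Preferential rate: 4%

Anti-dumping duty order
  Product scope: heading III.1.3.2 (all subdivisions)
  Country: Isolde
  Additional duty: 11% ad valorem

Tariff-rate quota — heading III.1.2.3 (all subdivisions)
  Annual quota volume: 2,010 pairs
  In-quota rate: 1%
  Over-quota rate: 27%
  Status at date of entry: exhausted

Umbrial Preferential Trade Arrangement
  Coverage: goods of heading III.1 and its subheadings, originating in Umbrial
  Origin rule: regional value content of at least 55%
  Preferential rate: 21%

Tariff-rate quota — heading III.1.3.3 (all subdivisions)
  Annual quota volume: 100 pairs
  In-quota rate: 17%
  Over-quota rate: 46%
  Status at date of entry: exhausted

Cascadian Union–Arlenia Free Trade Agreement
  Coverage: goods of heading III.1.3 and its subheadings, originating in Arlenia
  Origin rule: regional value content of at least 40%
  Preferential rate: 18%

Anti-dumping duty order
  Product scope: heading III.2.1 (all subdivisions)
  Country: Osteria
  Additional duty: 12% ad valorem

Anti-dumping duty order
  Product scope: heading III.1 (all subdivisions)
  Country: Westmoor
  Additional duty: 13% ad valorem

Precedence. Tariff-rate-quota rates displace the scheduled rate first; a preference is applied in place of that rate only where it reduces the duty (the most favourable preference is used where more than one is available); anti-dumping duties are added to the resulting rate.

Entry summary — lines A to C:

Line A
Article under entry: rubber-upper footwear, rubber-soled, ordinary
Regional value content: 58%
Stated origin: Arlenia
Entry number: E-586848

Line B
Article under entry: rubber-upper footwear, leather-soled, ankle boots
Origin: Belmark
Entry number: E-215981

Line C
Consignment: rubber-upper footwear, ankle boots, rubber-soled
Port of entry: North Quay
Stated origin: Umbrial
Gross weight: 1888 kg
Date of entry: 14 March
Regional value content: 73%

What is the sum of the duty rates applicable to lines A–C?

70%

Line A: rubber-upper → III.1; rubber-soled → III.1.3; ordinary → III.1.3.2. Scheduled 31%. Arlenia agreement on III.1.3: RVC ≥ 40% → 18% available; preferential 18%. → 18%.
Line B: rubber-upper → III.1; leather-soled → III.1.2; ankle boots → III.1.2.1. Scheduled 31%. No special measure applies. → 31%.
Line C: rubber-upper → III.1; rubber-soled → III.1.3; ankle boots → III.1.3.3. Scheduled 23%. quota on III.1.3.3 exhausted → over-quota 46%; Umbrial agreement on III.1: RVC ≥ 55% → 21% available; preferential 21%. → 21%.
Sum: 18% + 31% + 21% = 70%.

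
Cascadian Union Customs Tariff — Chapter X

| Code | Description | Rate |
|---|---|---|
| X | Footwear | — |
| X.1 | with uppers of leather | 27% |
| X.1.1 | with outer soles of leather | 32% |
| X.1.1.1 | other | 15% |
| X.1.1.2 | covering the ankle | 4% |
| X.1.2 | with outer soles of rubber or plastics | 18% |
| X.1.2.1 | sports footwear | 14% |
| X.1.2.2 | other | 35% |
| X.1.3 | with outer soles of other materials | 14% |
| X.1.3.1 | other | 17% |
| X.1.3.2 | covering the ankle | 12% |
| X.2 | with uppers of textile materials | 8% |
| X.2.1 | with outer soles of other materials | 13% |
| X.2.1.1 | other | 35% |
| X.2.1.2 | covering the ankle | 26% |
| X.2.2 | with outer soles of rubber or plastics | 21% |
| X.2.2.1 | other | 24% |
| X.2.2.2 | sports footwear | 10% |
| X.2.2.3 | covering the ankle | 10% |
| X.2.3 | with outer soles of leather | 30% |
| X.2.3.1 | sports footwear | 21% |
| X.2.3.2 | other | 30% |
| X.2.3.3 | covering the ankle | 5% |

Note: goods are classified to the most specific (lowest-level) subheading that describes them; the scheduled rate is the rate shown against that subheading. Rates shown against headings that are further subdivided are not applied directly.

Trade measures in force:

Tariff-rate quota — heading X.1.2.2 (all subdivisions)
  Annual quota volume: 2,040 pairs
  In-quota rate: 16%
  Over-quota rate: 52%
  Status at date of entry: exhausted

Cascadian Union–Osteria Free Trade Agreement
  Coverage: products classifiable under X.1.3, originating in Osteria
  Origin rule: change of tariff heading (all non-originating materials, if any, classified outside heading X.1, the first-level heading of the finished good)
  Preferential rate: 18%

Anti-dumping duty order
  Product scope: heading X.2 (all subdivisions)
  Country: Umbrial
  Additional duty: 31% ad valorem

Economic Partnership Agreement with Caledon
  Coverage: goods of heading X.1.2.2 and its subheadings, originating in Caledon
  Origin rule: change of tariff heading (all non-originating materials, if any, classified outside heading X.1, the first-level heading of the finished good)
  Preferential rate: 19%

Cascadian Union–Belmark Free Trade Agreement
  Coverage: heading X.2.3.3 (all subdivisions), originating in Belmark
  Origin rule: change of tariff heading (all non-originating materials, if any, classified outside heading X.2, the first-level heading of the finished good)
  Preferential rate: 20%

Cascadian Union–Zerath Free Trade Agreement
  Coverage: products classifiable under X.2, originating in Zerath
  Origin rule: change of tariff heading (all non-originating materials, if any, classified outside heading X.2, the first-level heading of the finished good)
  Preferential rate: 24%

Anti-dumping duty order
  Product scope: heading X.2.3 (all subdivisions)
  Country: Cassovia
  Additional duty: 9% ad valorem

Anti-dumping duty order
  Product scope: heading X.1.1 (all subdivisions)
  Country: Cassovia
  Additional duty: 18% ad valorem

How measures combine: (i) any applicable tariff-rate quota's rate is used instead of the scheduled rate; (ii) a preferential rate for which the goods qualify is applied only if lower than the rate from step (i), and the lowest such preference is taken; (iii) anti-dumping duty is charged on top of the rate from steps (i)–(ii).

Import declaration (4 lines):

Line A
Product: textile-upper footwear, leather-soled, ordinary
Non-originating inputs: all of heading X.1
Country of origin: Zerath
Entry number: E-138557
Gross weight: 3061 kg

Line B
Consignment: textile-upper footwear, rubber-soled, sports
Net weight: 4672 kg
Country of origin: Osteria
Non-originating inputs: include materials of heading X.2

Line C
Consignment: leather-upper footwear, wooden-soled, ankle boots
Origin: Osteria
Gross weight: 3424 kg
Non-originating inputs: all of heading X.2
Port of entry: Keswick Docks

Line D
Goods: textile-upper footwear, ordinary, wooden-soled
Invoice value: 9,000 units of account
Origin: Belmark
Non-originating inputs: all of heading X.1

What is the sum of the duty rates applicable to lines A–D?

Line A: textile-upper → X.2; leather-soled → X.2.3; ordinary → X.2.3.2. Scheduled 30%. Zerath agreement on X.2: CTH met → 24% available; preferential 24%. → 24%.
Line B: textile-upper → X.2; rubber-soled → X.2.2; sports → X.2.2.2. Scheduled 10%. Osteria agreement on X.1.3: X.2.2.2 not covered. → 10%.
Line C: leather-upper → X.1; wooden-soled → X.1.3; ankle boots → X.1.3.2. Scheduled 12%. Osteria agreement on X.1.3: CTH met → 18% available; preference 18% not lower than 12% → no reduction. → 12%.
Line D: textile-upper → X.2; wooden-soled → X.2.1; ordinary → X.2.1.1. Scheduled 35%. Belmark agreement on X.2.3.3: X.2.1.1 not covered. → 35%.
Sum: 24% + 10% + 12% + 35% = 81%.

81%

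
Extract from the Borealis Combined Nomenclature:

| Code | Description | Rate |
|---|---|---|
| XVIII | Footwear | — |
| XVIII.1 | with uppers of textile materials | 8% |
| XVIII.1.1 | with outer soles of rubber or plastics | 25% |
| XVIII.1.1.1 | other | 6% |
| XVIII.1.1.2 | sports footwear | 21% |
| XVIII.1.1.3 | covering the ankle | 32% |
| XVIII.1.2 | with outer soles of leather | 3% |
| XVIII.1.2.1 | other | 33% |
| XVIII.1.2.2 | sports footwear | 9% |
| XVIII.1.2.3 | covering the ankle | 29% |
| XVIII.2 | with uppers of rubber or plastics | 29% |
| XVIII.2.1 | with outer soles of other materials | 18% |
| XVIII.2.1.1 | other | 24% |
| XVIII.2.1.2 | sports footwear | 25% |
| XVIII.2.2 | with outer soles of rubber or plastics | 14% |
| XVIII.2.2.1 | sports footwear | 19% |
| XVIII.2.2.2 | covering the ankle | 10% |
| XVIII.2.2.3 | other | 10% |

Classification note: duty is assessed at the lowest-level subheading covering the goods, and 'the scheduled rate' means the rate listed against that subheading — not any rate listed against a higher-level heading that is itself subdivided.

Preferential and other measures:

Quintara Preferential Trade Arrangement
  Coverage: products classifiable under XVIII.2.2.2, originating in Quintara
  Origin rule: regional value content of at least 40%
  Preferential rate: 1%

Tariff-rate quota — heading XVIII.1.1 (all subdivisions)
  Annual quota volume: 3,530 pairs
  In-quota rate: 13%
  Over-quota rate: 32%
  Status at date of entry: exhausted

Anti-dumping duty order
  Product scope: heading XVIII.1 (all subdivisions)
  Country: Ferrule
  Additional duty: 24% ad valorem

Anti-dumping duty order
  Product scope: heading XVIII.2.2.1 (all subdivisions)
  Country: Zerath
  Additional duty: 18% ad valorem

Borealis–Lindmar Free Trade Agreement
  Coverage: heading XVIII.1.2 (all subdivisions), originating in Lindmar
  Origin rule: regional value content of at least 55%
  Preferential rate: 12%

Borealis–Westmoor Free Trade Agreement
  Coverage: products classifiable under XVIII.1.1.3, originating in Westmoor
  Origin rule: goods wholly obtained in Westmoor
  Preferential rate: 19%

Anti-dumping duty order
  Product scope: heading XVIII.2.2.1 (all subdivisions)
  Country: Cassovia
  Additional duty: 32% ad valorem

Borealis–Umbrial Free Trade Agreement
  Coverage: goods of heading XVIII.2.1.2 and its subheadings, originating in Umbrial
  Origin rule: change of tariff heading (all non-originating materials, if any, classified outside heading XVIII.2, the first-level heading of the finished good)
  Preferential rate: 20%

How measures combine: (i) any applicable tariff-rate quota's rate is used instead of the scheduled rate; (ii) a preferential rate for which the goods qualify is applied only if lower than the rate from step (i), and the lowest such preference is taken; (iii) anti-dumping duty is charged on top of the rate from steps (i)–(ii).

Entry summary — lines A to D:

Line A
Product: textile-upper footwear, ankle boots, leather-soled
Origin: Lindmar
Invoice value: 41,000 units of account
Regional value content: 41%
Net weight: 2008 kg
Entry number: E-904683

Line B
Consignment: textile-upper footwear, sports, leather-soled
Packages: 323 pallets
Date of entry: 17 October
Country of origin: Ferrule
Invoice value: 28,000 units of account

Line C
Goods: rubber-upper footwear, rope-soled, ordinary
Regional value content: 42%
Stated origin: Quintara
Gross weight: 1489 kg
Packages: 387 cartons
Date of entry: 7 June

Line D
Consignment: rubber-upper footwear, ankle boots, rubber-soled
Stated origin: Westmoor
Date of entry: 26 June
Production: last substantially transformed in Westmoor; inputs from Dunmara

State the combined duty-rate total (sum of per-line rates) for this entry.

96%

Line A: textile-upper → XVIII.1; leather-soled → XVIII.1.2; ankle boots → XVIII.1.2.3. Scheduled 29%. Lindmar agreement on XVIII.1.2: RVC < 55%. → 29%.
Line B: textile-upper → XVIII.1; leather-soled → XVIII.1.2; sports → XVIII.1.2.2. Scheduled 9%. anti-dumping (Ferrule, XVIII.1): +24%; total 9% + 24% = 33%. → 33%.
Line C: rubber-upper → XVIII.2; rope-soled → XVIII.2.1; ordinary → XVIII.2.1.1. Scheduled 24%. Quintara agreement on XVIII.2.2.2: XVIII.2.1.1 not covered. → 24%.
Line D: rubber-upper → XVIII.2; rubber-soled → XVIII.2.2; ankle boots → XVIII.2.2.2. Scheduled 10%. Westmoor agreement on XVIII.1.1.3: XVIII.2.2.2 not covered. → 10%.
Sum: 29% + 33% + 24% + 10% = 96%.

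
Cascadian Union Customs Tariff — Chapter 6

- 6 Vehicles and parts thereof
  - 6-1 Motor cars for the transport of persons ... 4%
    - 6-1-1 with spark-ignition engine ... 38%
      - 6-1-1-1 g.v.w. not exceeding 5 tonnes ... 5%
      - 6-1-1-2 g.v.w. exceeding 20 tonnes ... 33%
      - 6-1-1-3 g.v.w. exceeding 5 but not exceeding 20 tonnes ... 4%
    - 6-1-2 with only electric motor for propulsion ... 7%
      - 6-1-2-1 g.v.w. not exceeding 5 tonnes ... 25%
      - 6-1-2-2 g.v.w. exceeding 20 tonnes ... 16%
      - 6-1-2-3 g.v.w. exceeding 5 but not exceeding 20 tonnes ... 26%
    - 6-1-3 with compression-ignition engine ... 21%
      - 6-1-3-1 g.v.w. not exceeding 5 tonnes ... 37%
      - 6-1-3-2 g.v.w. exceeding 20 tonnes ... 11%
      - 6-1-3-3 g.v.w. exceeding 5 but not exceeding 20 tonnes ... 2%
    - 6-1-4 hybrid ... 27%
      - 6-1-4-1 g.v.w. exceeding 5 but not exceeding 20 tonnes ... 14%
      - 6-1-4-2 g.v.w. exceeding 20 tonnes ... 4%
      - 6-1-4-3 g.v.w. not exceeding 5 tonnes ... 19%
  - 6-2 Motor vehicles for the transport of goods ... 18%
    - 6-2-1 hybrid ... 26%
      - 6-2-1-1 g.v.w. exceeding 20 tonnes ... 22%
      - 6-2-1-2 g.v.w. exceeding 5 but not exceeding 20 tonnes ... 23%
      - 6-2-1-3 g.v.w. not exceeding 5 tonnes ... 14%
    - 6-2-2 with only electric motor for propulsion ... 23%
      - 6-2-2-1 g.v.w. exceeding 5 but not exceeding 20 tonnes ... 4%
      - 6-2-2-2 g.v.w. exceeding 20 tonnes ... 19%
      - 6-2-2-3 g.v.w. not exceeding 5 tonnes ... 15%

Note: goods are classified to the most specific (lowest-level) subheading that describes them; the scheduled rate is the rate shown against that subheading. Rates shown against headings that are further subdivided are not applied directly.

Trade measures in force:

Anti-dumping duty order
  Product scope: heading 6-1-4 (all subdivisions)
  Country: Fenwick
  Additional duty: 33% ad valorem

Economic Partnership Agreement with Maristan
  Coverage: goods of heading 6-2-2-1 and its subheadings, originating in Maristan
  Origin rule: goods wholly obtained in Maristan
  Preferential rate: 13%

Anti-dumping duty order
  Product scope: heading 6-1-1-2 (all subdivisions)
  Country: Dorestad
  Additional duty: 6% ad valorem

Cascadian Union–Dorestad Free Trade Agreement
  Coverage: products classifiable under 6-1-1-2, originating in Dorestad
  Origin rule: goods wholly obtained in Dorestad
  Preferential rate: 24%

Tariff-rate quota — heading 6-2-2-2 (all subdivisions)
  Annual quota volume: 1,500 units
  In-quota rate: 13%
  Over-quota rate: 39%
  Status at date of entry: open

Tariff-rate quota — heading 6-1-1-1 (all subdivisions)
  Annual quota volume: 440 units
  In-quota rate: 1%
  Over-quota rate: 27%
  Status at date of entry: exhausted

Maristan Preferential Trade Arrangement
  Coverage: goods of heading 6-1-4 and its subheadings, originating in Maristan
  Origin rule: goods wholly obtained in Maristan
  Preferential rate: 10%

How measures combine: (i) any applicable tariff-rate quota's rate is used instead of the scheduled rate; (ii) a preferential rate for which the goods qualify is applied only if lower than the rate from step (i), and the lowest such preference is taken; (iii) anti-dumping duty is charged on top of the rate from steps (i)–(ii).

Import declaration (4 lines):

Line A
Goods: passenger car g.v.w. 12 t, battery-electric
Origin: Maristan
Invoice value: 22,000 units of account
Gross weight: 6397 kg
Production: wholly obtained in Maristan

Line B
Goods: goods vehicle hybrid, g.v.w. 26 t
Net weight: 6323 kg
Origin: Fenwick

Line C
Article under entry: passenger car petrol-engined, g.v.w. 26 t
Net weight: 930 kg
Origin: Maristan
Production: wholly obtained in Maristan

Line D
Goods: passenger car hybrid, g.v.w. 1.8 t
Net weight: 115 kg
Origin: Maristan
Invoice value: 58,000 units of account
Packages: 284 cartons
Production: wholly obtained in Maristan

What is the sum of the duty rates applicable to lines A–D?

91%

Line A: passenger car → 6-1; battery-electric → 6-1-2; g.v.w. 12 t → 6-1-2-3. Scheduled 26%. Maristan agreement on 6-2-2-1: 6-1-2-3 not covered; Maristan agreement on 6-1-4: 6-1-2-3 not covered. → 26%.
Line B: goods vehicle → 6-2; hybrid → 6-2-1; g.v.w. 26 t → 6-2-1-1. Scheduled 22%. No special measure applies. → 22%.
Line C: passenger car → 6-1; petrol-engined → 6-1-1; g.v.w. 26 t → 6-1-1-2. Scheduled 33%. Maristan agreement on 6-2-2-1: 6-1-1-2 not covered; Maristan agreement on 6-1-4: 6-1-1-2 not covered. → 33%.
Line D: passenger car → 6-1; hybrid → 6-1-4; g.v.w. 1.8 t → 6-1-4-3. Scheduled 19%. Maristan agreement on 6-2-2-1: 6-1-4-3 not covered; Maristan agreement on 6-1-4: wholly obtained → 10% available; preferential 10%. → 10%.
Sum: 26% + 22% + 33% + 10% = 91%.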